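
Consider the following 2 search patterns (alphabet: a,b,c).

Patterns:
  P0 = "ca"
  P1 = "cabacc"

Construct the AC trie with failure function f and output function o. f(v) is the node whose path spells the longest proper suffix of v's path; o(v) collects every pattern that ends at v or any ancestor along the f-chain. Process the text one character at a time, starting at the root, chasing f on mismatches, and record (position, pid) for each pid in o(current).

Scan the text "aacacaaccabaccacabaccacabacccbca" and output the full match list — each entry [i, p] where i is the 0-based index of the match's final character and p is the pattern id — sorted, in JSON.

Construct AC machine:
Trie nodes:
  n0 'ε': c→1
  n1 'c': a→2
  n2 'ca': b→3  [P0 ends]
  n3 'cab': a→4
  n4 'caba': c→5
  n5 'cabac': c→6
  n6 'cabacc': ·  [P1 ends]

Failure links (BFS by depth):
  n1('c'): parent n0 fail=0; on 'c' 0 → fail=0;  out ∅∪∅=∅
  n2('ca'): parent n1 fail=0; on 'a' 0 → fail=0;  out {0}∪∅={0}
  n3('cab'): parent n2 fail=0; on 'b' 0 → fail=0;  out ∅∪∅=∅
  n4('caba'): parent n3 fail=0; on 'a' 0 → fail=0;  out ∅∪∅=∅
  n5('cabac'): parent n4 fail=0; on 'c' 0 → fail=1;  out ∅∪∅=∅
  n6('cabacc'): parent n5 fail=1; on 'c' 1→0 → fail=1;  out {1}∪∅={1}

Run:
i=0 'a': node 0→0
i=1 'a': node 0→0
i=2 'c': node 0→1
i=3 'a': node 1→2  emit P0@[2:3]
i=4 'c': node 2→1 ·f
i=5 'a': node 1→2  emit P0@[4:5]
i=6 'a': node 2→0 ·f
i=7 'c': node 0→1
i=8 'c': node 1→1 ·f
i=9 'a': node 1→2  emit P0@[8:9]
i=10 'b': node 2→3
i=11 'a': node 3→4
i=12 'c': node 4→5
i=13 'c': node 5→6  emit P1@[8:13]
i=14 'a': node 6→2 ·f  emit P0@[13:14]
i=15 'c': node 2→1 ·f
i=16 'a': node 1→2  emit P0@[15:16]
i=17 'b': node 2→3
i=18 'a': node 3→4
i=19 'c': node 4→5
i=20 'c': node 5→6  emit P1@[15:20]
i=21 'a': node 6→2 ·f  emit P0@[20:21]
i=22 'c': node 2→1 ·f
i=23 'a': node 1→2  emit P0@[22:23]
i=24 'b': node 2→3
i=25 'a': node 3→4
i=26 'c': node 4→5
i=27 'c': node 5→6  emit P1@[22:27]
i=28 'c': node 6→1 ·f
i=29 'b': node 1→0 ·f
i=30 'c': node 0→1
i=31 'a': node 1→2  emit P0@[30:31]

All matches (sorted): [[3,0],[5,0],[9,0],[13,1],[14,0],[16,0],[20,1],[21,0],[23,0],[27,1],[31,0]]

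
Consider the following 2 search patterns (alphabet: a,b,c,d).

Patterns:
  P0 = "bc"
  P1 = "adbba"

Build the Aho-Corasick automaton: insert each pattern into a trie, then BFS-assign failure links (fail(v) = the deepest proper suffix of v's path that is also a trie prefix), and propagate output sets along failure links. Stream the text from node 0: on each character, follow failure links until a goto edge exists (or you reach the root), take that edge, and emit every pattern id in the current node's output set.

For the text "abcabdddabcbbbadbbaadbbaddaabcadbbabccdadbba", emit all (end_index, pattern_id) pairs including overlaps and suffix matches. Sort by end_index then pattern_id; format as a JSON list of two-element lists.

Build automaton:
Trie nodes:
  n0 'ε': a→3 b→1
  n1 'b': c→2
  n2 'bc': ·  [P0 ends]
  n3 'a': d→4
  n4 'ad': b→5
  n5 'adb': b→6
  n6 'adbb': a→7
  n7 'adbba': ·  [P1 ends]

Failure links (BFS by depth):
  n1('b'): parent n0 fail=0; on 'b' 0 → fail=0;  out ∅∪∅=∅
  n3('a'): parent n0 fail=0; on 'a' 0 → fail=0;  out ∅∪∅=∅
  n2('bc'): parent n1 fail=0; on 'c' 0 → fail=0;  out {0}∪∅={0}
  n4('ad'): parent n3 fail=0; on 'd' 0 → fail=0;  out ∅∪∅=∅
  n5('adb'): parent n4 fail=0; on 'b' 0 → fail=1;  out ∅∪∅=∅
  n6('adbb'): parent n5 fail=1; on 'b' 1→0 → fail=1;  out ∅∪∅=∅
  n7('adbba'): parent n6 fail=1; on 'a' 1→0 → fail=3;  out {1}∪∅={1}

Run:
[0] read 'a'  n0⇒n3
[1] read 'b'  n3⇒n1 ·f
[2] read 'c'  n1⇒n2  emit P0@[1:2]
[3] read 'a'  n2⇒n3 ·f
[4] read 'b'  n3⇒n1 ·f
[5] read 'd'  n1⇒n0 ·f
[6] read 'd'  n0⇒n0
[7] read 'd'  n0⇒n0
[8] read 'a'  n0⇒n3
[9] read 'b'  n3⇒n1 ·f
[10] read 'c'  n1⇒n2  emit P0@[9:10]
[11] read 'b'  n2⇒n1 ·f
[12] read 'b'  n1⇒n1 ·f
[13] read 'b'  n1⇒n1 ·f
[14] read 'a'  n1⇒n3 ·f
[15] read 'd'  n3⇒n4
[16] read 'b'  n4⇒n5
[17] read 'b'  n5⇒n6
[18] read 'a'  n6⇒n7  emit P1@[14:18]
[19] read 'a'  n7⇒n3 ·f
[20] read 'd'  n3⇒n4
[21] read 'b'  n4⇒n5
[22] read 'b'  n5⇒n6
[23] read 'a'  n6⇒n7  emit P1@[19:23]
[24] read 'd'  n7⇒n4 ·f
[25] read 'd'  n4⇒n0 ·f
[26] read 'a'  n0⇒n3
[27] read 'a'  n3⇒n3 ·f
[28] read 'b'  n3⇒n1 ·f
[29] read 'c'  n1⇒n2  emit P0@[28:29]
[30] read 'a'  n2⇒n3 ·f
[31] read 'd'  n3⇒n4
[32] read 'b'  n4⇒n5
[33] read 'b'  n5⇒n6
[34] read 'a'  n6⇒n7  emit P1@[30:34]
[35] read 'b'  n7⇒n1 ·f
[36] read 'c'  n1⇒n2  emit P0@[35:36]
[37] read 'c'  n2⇒n0 ·f
[38] read 'd'  n0⇒n0
[39] read 'a'  n0⇒n3
[40] read 'd'  n3⇒n4
[41] read 'b'  n4⇒n5
[42] read 'b'  n5⇒n6
[43] read 'a'  n6⇒n7  emit P1@[39:43]

All matches (sorted): [[2,0],[10,0],[18,1],[23,1],[29,0],[34,1],[36,0],[43,1]]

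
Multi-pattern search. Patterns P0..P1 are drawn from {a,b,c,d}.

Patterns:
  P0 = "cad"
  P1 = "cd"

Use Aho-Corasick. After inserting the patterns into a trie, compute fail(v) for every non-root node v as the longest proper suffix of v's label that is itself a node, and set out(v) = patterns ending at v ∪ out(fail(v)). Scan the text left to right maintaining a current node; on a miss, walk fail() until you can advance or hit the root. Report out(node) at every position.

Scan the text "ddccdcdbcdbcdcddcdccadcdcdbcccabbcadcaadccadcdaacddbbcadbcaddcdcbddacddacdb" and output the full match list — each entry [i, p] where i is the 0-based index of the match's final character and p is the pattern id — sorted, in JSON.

Build automaton:
Trie (insert patterns):
  0='ε' goto c→1
  1='c' goto a→2 d→4
  2='ca' goto d→3
  3='cad' goto ·  ←P0
  4='cd' goto ·  ←P1

Failure links (BFS by depth):
  n1('c'): parent n0 fail=0; on 'c' 0 → fail=0;  out ∅∪∅=∅
  n2('ca'): parent n1 fail=0; on 'a' 0 → fail=0;  out ∅∪∅=∅
  n4('cd'): parent n1 fail=0; on 'd' 0 → fail=0;  out {1}∪∅={1}
  n3('cad'): parent n2 fail=0; on 'd' 0 → fail=0;  out {0}∪∅={0}

Scan:
i=0 'd': node 0→0
i=1 'd': node 0→0
i=2 'c': node 0→1
i=3 'c': node 1→1 (fail-walked)
i=4 'd': node 1→4  emit P1@[3:4]
i=5 'c': node 4→1 (fail-walked)
i=6 'd': node 1→4  emit P1@[5:6]
i=7 'b': node 4→0 (fail-walked)
i=8 'c': node 0→1
i=9 'd': node 1→4  emit P1@[8:9]
i=10 'b': node 4→0 (fail-walked)
i=11 'c': node 0→1
i=12 'd': node 1→4  emit P1@[11:12]
i=13 'c': node 4→1 (fail-walked)
i=14 'd': node 1→4  emit P1@[13:14]
i=15 'd': node 4→0 (fail-walked)
i=16 'c': node 0→1
i=17 'd': node 1→4  emit P1@[16:17]
i=18 'c': node 4→1 (fail-walked)
i=19 'c': node 1→1 (fail-walked)
i=20 'a': node 1→2
i=21 'd': node 2→3  emit P0@[19:21]
i=22 'c': node 3→1 (fail-walked)
i=23 'd': node 1→4  emit P1@[22:23]
i=24 'c': node 4→1 (fail-walked)
i=25 'd': node 1→4  emit P1@[24:25]
i=26 'b': node 4→0 (fail-walked)
i=27 'c': node 0→1
i=28 'c': node 1→1 (fail-walked)
i=29 'c': node 1→1 (fail-walked)
i=30 'a': node 1→2
i=31 'b': node 2→0 (fail-walked)
i=32 'b': node 0→0
i=33 'c': node 0→1
i=34 'a': node 1→2
i=35 'd': node 2→3  emit P0@[33:35]
i=36 'c': node 3→1 (fail-walked)
i=37 'a': node 1→2
i=38 'a': node 2→0 (fail-walked)
i=39 'd': node 0→0
i=40 'c': node 0→1
i=41 'c': node 1→1 (fail-walked)
i=42 'a': node 1→2
i=43 'd': node 2→3  emit P0@[41:43]
i=44 'c': node 3→1 (fail-walked)
i=45 'd': node 1→4  emit P1@[44:45]
i=46 'a': node 4→0 (fail-walked)
i=47 'a': node 0→0
i=48 'c': node 0→1
i=49 'd': node 1→4  emit P1@[48:49]
i=50 'd': node 4→0 (fail-walked)
i=51 'b': node 0→0
i=52 'b': node 0→0
i=53 'c': node 0→1
i=54 'a': node 1→2
i=55 'd': node 2→3  emit P0@[53:55]
i=56 'b': node 3→0 (fail-walked)
i=57 'c': node 0→1
i=58 'a': node 1→2
i=59 'd': node 2→3  emit P0@[57:59]
i=60 'd': node 3→0 (fail-walked)
i=61 'c': node 0→1
i=62 'd': node 1→4  emit P1@[61:62]
i=63 'c': node 4→1 (fail-walked)
i=64 'b': node 1→0 (fail-walked)
i=65 'd': node 0→0
i=66 'd': node 0→0
i=67 'a': node 0→0
i=68 'c': node 0→1
i=69 'd': node 1→4  emit P1@[68:69]
i=70 'd': node 4→0 (fail-walked)
i=71 'a': node 0→0
i=72 'c': node 0→1
i=73 'd': node 1→4  emit P1@[72:73]
i=74 'b': node 4→0 (fail-walked)

Result: [[4,1],[6,1],[9,1],[12,1],[14,1],[17,1],[21,0],[23,1],[25,1],[35,0],[43,0],[45,1],[49,1],[55,0],[59,0],[62,1],[69,1],[73,1]]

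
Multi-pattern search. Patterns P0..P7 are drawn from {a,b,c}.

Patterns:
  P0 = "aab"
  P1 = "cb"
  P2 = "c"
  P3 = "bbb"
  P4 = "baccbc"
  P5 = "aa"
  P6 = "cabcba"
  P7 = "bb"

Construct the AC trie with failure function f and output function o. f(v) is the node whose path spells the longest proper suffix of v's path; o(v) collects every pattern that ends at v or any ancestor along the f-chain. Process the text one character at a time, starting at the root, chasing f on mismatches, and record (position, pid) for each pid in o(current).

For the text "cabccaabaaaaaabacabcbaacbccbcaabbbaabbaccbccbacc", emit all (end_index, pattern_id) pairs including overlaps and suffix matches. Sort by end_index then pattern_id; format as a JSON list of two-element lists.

Construct AC machine:
Trie nodes:
  n0 'ε': a→1 b→6 c→4
  n1 'a': a→2
  n2 'aa': b→3  [P5 ends]
  n3 'aab': ·  [P0 ends]
  n4 'c': a→14 b→5  [P2 ends]
  n5 'cb': ·  [P1 ends]
  n6 'b': a→9 b→7
  n7 'bb': b→8  [P7 ends]
  n8 'bbb': ·  [P3 ends]
  n9 'ba': c→10
  n10 'bac': c→11
  n11 'bacc': b→12
  n12 'baccb': c→13
  n13 'baccbc': ·  [P4 ends]
  n14 'ca': b→15
  n15 'cab': c→16
  n16 'cabc': b→17
  n17 'cabcb': a→18
  n18 'cabcba': ·  [P6 ends]

BFS fail/out derivation:
  n1('a'): parent n0 fail=0; on 'a' 0 → fail=0;  out ∅∪∅=∅
  n4('c'): parent n0 fail=0; on 'c' 0 → fail=0;  out {2}∪∅={2}
  n6('b'): parent n0 fail=0; on 'b' 0 → fail=0;  out ∅∪∅=∅
  n2('aa'): parent n1 fail=0; on 'a' 0 → fail=1;  out {5}∪∅={5}
  n5('cb'): parent n4 fail=0; on 'b' 0 → fail=6;  out {1}∪∅={1}
  n7('bb'): parent n6 fail=0; on 'b' 0 → fail=6;  out {7}∪∅={7}
  n9('ba'): parent n6 fail=0; on 'a' 0 → fail=1;  out ∅∪∅=∅
  n14('ca'): parent n4 fail=0; on 'a' 0 → fail=1;  out ∅∪∅=∅
  n3('aab'): parent n2 fail=1; on 'b' 1→0 → fail=6;  out {0}∪∅={0}
  n8('bbb'): parent n7 fail=6; on 'b' 6 → fail=7;  out {3}∪{7}={3,7}
  n10('bac'): parent n9 fail=1; on 'c' 1→0 → fail=4;  out ∅∪{2}={2}
  n15('cab'): parent n14 fail=1; on 'b' 1→0 → fail=6;  out ∅∪∅=∅
  n11('bacc'): parent n10 fail=4; on 'c' 4→0 → fail=4;  out ∅∪{2}={2}
  n16('cabc'): parent n15 fail=6; on 'c' 6→0 → fail=4;  out ∅∪{2}={2}
  n12('baccb'): parent n11 fail=4; on 'b' 4 → fail=5;  out ∅∪{1}={1}
  n17('cabcb'): parent n16 fail=4; on 'b' 4 → fail=5;  out ∅∪{1}={1}
  n13('baccbc'): parent n12 fail=5; on 'c' 5→6→0 → fail=4;  out {4}∪{2}={2,4}
  n18('cabcba'): parent n17 fail=5; on 'a' 5→6 → fail=9;  out {6}∪∅={6}

Text stream:
[0] read 'c'  n0⇒n4  emit P2@[0:0]
[1] read 'a'  n4⇒n14
[2] read 'b'  n14⇒n15
[3] read 'c'  n15⇒n16  emit P2@[3:3]
[4] read 'c'  n16⇒n4 (via fail)  emit P2@[4:4]
[5] read 'a'  n4⇒n14
[6] read 'a'  n14⇒n2 (via fail)  emit P5@[5:6]
[7] read 'b'  n2⇒n3  emit P0@[5:7]
[8] read 'a'  n3⇒n9 (via fail)
[9] read 'a'  n9⇒n2 (via fail)  emit P5@[8:9]
[10] read 'a'  n2⇒n2 (via fail)  emit P5@[9:10]
[11] read 'a'  n2⇒n2 (via fail)  emit P5@[10:11]
[12] read 'a'  n2⇒n2 (via fail)  emit P5@[11:12]
[13] read 'a'  n2⇒n2 (via fail)  emit P5@[12:13]
[14] read 'b'  n2⇒n3  emit P0@[12:14]
[15] read 'a'  n3⇒n9 (via fail)
[16] read 'c'  n9⇒n10  emit P2@[16:16]
[17] read 'a'  n10⇒n14 (via fail)
[18] read 'b'  n14⇒n15
[19] read 'c'  n15⇒n16  emit P2@[19:19]
[20] read 'b'  n16⇒n17  emit P1@[19:20]
[21] read 'a'  n17⇒n18  emit P6@[16:21]
[22] read 'a'  n18⇒n2 (via fail)  emit P5@[21:22]
[23] read 'c'  n2⇒n4 (via fail)  emit P2@[23:23]
[24] read 'b'  n4⇒n5  emit P1@[23:24]
[25] read 'c'  n5⇒n4 (via fail)  emit P2@[25:25]
[26] read 'c'  n4⇒n4 (via fail)  emit P2@[26:26]
[27] read 'b'  n4⇒n5  emit P1@[26:27]
[28] read 'c'  n5⇒n4 (via fail)  emit P2@[28:28]
[29] read 'a'  n4⇒n14
[30] read 'a'  n14⇒n2 (via fail)  emit P5@[29:30]
[31] read 'b'  n2⇒n3  emit P0@[29:31]
[32] read 'b'  n3⇒n7 (via fail)  emit P7@[31:32]
[33] read 'b'  n7⇒n8  emit P3@[31:33],P7@[32:33]
[34] read 'a'  n8⇒n9 (via fail)
[35] read 'a'  n9⇒n2 (via fail)  emit P5@[34:35]
[36] read 'b'  n2⇒n3  emit P0@[34:36]
[37] read 'b'  n3⇒n7 (via fail)  emit P7@[36:37]
[38] read 'a'  n7⇒n9 (via fail)
[39] read 'c'  n9⇒n10  emit P2@[39:39]
[40] read 'c'  n10⇒n11  emit P2@[40:40]
[41] read 'b'  n11⇒n12  emit P1@[40:41]
[42] read 'c'  n12⇒n13  emit P2@[42:42],P4@[37:42]
[43] read 'c'  n13⇒n4 (via fail)  emit P2@[43:43]
[44] read 'b'  n4⇒n5  emit P1@[43:44]
[45] read 'a'  n5⇒n9 (via fail)
[46] read 'c'  n9⇒n10  emit P2@[46:46]
[47] read 'c'  n10⇒n11  emit P2@[47:47]

Result: [[0,2],[3,2],[4,2],[6,5],[7,0],[9,5],[10,5],[11,5],[12,5],[13,5],[14,0],[16,2],[19,2],[20,1],[21,6],[22,5],[23,2],[24,1],[25,2],[26,2],[27,1],[28,2],[30,5],[31,0],[32,7],[33,3],[33,7],[35,5],[36,0],[37,7],[39,2],[40,2],[41,1],[42,2],[42,4],[43,2],[44,1],[46,2],[47,2]]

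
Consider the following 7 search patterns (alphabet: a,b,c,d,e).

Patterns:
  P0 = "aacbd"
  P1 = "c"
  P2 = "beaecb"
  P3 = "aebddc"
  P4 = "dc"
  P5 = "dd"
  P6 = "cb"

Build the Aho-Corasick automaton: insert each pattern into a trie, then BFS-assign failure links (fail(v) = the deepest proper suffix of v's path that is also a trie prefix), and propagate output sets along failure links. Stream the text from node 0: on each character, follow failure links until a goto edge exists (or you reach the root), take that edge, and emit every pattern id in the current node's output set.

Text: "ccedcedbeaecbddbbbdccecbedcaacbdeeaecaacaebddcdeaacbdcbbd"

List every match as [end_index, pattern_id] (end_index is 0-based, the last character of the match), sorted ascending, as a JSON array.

Construct AC machine:
Trie nodes:
  0='ε' goto a→1 b→7 c→6 d→18
  1='a' goto a→2 e→13
  2='aa' goto c→3
  3='aac' goto b→4
  4='aacb' goto d→5
  5='aacbd' goto ·  [P0 ends]
  6='c' goto b→21  [P1 ends]
  7='b' goto e→8
  8='be' goto a→9
  9='bea' goto e→10
  10='beae' goto c→11
  11='beaec' goto b→12
  12='beaecb' goto ·  [P2 ends]
  13='ae' goto b→14
  14='aeb' goto d→15
  15='aebd' goto d→16
  16='aebdd' goto c→17
  17='aebddc' goto ·  [P3 ends]
  18='d' goto c→19 d→20
  19='dc' goto ·  [P4 ends]
  20='dd' goto ·  [P5 ends]
  21='cb' goto ·  [P6 ends]

BFS fail/out derivation:
  n1('a'): parent n0 fail=0; on 'a' 0 → fail=0;  out ∅∪∅=∅
  n6('c'): parent n0 fail=0; on 'c' 0 → fail=0;  out {1}∪∅={1}
  n7('b'): parent n0 fail=0; on 'b' 0 → fail=0;  out ∅∪∅=∅
  n18('d'): parent n0 fail=0; on 'd' 0 → fail=0;  out ∅∪∅=∅
  n2('aa'): parent n1 fail=0; on 'a' 0 → fail=1;  out ∅∪∅=∅
  n8('be'): parent n7 fail=0; on 'e' 0 → fail=0;  out ∅∪∅=∅
  n13('ae'): parent n1 fail=0; on 'e' 0 → fail=0;  out ∅∪∅=∅
  n19('dc'): parent n18 fail=0; on 'c' 0 → fail=6;  out {4}∪{1}={1,4}
  n20('dd'): parent n18 fail=0; on 'd' 0 → fail=18;  out {5}∪∅={5}
  n21('cb'): parent n6 fail=0; on 'b' 0 → fail=7;  out {6}∪∅={6}
  n3('aac'): parent n2 fail=1; on 'c' 1→0 → fail=6;  out ∅∪{1}={1}
  n9('bea'): parent n8 fail=0; on 'a' 0 → fail=1;  out ∅∪∅=∅
  n14('aeb'): parent n13 fail=0; on 'b' 0 → fail=7;  out ∅∪∅=∅
  n4('aacb'): parent n3 fail=6; on 'b' 6 → fail=21;  out ∅∪{6}={6}
  n10('beae'): parent n9 fail=1; on 'e' 1 → fail=13;  out ∅∪∅=∅
  n15('aebd'): parent n14 fail=7; on 'd' 7→0 → fail=18;  out ∅∪∅=∅
  n5('aacbd'): parent n4 fail=21; on 'd' 21→7→0 → fail=18;  out {0}∪∅={0}
  n11('beaec'): parent n10 fail=13; on 'c' 13→0 → fail=6;  out ∅∪{1}={1}
  n16('aebdd'): parent n15 fail=18; on 'd' 18 → fail=20;  out ∅∪{5}={5}
  n12('beaecb'): parent n11 fail=6; on 'b' 6 → fail=21;  out {2}∪{6}={2,6}
  n17('aebddc'): parent n16 fail=20; on 'c' 20→18 → fail=19;  out {3}∪{1,4}={1,3,4}

Run:
[0] read 'c'  n0⇒n6  emit P1@[0:0]
[1] read 'c'  n6⇒n6 (via fail)  emit P1@[1:1]
[2] read 'e'  n6⇒n0 (via fail)
[3] read 'd'  n0⇒n18
[4] read 'c'  n18⇒n19  emit P1@[4:4],P4@[3:4]
[5] read 'e'  n19⇒n0 (via fail)
[6] read 'd'  n0⇒n18
[7] read 'b'  n18⇒n7 (via fail)
[8] read 'e'  n7⇒n8
[9] read 'a'  n8⇒n9
[10] read 'e'  n9⇒n10
[11] read 'c'  n10⇒n11  emit P1@[11:11]
[12] read 'b'  n11⇒n12  emit P2@[7:12],P6@[11:12]
[13] read 'd'  n12⇒n18 (via fail)
[14] read 'd'  n18⇒n20  emit P5@[13:14]
[15] read 'b'  n20⇒n7 (via fail)
[16] read 'b'  n7⇒n7 (via fail)
[17] read 'b'  n7⇒n7 (via fail)
[18] read 'd'  n7⇒n18 (via fail)
[19] read 'c'  n18⇒n19  emit P1@[19:19],P4@[18:19]
[20] read 'c'  n19⇒n6 (via fail)  emit P1@[20:20]
[21] read 'e'  n6⇒n0 (via fail)
[22] read 'c'  n0⇒n6  emit P1@[22:22]
[23] read 'b'  n6⇒n21  emit P6@[22:23]
[24] read 'e'  n21⇒n8 (via fail)
[25] read 'd'  n8⇒n18 (via fail)
[26] read 'c'  n18⇒n19  emit P1@[26:26],P4@[25:26]
[27] read 'a'  n19⇒n1 (via fail)
[28] read 'a'  n1⇒n2
[29] read 'c'  n2⇒n3  emit P1@[29:29]
[30] read 'b'  n3⇒n4  emit P6@[29:30]
[31] read 'd'  n4⇒n5  emit P0@[27:31]
[32] read 'e'  n5⇒n0 (via fail)
[33] read 'e'  n0⇒n0
[34] read 'a'  n0⇒n1
[35] read 'e'  n1⇒n13
[36] read 'c'  n13⇒n6 (via fail)  emit P1@[36:36]
[37] read 'a'  n6⇒n1 (via fail)
[38] read 'a'  n1⇒n2
[39] read 'c'  n2⇒n3  emit P1@[39:39]
[40] read 'a'  n3⇒n1 (via fail)
[41] read 'e'  n1⇒n13
[42] read 'b'  n13⇒n14
[43] read 'd'  n14⇒n15
[44] read 'd'  n15⇒n16  emit P5@[43:44]
[45] read 'c'  n16⇒n17  emit P1@[45:45],P3@[40:45],P4@[44:45]
[46] read 'd'  n17⇒n18 (via fail)
[47] read 'e'  n18⇒n0 (via fail)
[48] read 'a'  n0⇒n1
[49] read 'a'  n1⇒n2
[50] read 'c'  n2⇒n3  emit P1@[50:50]
[51] read 'b'  n3⇒n4  emit P6@[50:51]
[52] read 'd'  n4⇒n5  emit P0@[48:52]
[53] read 'c'  n5⇒n19 (via fail)  emit P1@[53:53],P4@[52:53]
[54] read 'b'  n19⇒n21 (via fail)  emit P6@[53:54]
[55] read 'b'  n21⇒n7 (via fail)
[56] read 'd'  n7⇒n18 (via fail)

Matches: [[0,1],[1,1],[4,1],[4,4],[11,1],[12,2],[12,6],[14,5],[19,1],[19,4],[20,1],[22,1],[23,6],[26,1],[26,4],[29,1],[30,6],[31,0],[36,1],[39,1],[44,5],[45,1],[45,3],[45,4],[50,1],[51,6],[52,0],[53,1],[53,4],[54,6]]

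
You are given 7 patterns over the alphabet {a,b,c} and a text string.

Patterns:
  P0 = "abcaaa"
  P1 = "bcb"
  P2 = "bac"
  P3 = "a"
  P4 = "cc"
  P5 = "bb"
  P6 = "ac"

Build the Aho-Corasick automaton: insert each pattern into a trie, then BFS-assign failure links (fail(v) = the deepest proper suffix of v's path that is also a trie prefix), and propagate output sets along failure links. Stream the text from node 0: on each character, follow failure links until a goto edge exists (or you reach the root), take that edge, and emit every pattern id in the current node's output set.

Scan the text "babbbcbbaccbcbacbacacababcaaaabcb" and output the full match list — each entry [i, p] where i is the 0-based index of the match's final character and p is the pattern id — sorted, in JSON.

Build automaton:
Trie nodes:
  n0 'ε': a→1 b→7 c→12
  n1 'a': b→2 c→15  [P3 ends]
  n2 'ab': c→3
  n3 'abc': a→4
  n4 'abca': a→5
  n5 'abcaa': a→6
  n6 'abcaaa': ·  [P0 ends]
  n7 'b': a→10 b→14 c→8
  n8 'bc': b→9
  n9 'bcb': ·  [P1 ends]
  n10 'ba': c→11
  n11 'bac': ·  [P2 ends]
  n12 'c': c→13
  n13 'cc': ·  [P4 ends]
  n14 'bb': ·  [P5 ends]
  n15 'ac': ·  [P6 ends]

BFS fail/out derivation:
  fail(1) 'a': from fail(0)=0 chase 'a': 0 ⇒ 0;  out={3}∪out(0)={3}
  fail(7) 'b': from fail(0)=0 chase 'b': 0 ⇒ 0;  out=∅∪out(0)=∅
  fail(12) 'c': from fail(0)=0 chase 'c': 0 ⇒ 0;  out=∅∪out(0)=∅
  fail(2) 'ab': from fail(1)=0 chase 'b': 0 ⇒ 7;  out=∅∪out(7)=∅
  fail(8) 'bc': from fail(7)=0 chase 'c': 0 ⇒ 12;  out=∅∪out(12)=∅
  fail(10) 'ba': from fail(7)=0 chase 'a': 0 ⇒ 1;  out=∅∪out(1)={3}
  fail(13) 'cc': from fail(12)=0 chase 'c': 0 ⇒ 12;  out={4}∪out(12)={4}
  fail(14) 'bb': from fail(7)=0 chase 'b': 0 ⇒ 7;  out={5}∪out(7)={5}
  fail(15) 'ac': from fail(1)=0 chase 'c': 0 ⇒ 12;  out={6}∪out(12)={6}
  fail(3) 'abc': from fail(2)=7 chase 'c': 7 ⇒ 8;  out=∅∪out(8)=∅
  fail(9) 'bcb': from fail(8)=12 chase 'b': 12→0 ⇒ 7;  out={1}∪out(7)={1}
  fail(11) 'bac': from fail(10)=1 chase 'c': 1 ⇒ 15;  out={2}∪out(15)={2,6}
  fail(4) 'abca': from fail(3)=8 chase 'a': 8→12→0 ⇒ 1;  out=∅∪out(1)={3}
  fail(5) 'abcaa': from fail(4)=1 chase 'a': 1→0 ⇒ 1;  out=∅∪out(1)={3}
  fail(6) 'abcaaa': from fail(5)=1 chase 'a': 1→0 ⇒ 1;  out={0}∪out(1)={0,3}

Run:
pos 0 'b': at 7
pos 1 'a': at 10  emit P3@[1:1]
pos 2 'b': at 2 (fail-walked)
pos 3 'b': at 14 (fail-walked)  emit P5@[2:3]
pos 4 'b': at 14 (fail-walked)  emit P5@[3:4]
pos 5 'c': at 8 (fail-walked)
pos 6 'b': at 9  emit P1@[4:6]
pos 7 'b': at 14 (fail-walked)  emit P5@[6:7]
pos 8 'a': at 10 (fail-walked)  emit P3@[8:8]
pos 9 'c': at 11  emit P2@[7:9],P6@[8:9]
pos 10 'c': at 13 (fail-walked)  emit P4@[9:10]
pos 11 'b': at 7 (fail-walked)
pos 12 'c': at 8
pos 13 'b': at 9  emit P1@[11:13]
pos 14 'a': at 10 (fail-walked)  emit P3@[14:14]
pos 15 'c': at 11  emit P2@[13:15],P6@[14:15]
pos 16 'b': at 7 (fail-walked)
pos 17 'a': at 10  emit P3@[17:17]
pos 18 'c': at 11  emit P2@[16:18],P6@[17:18]
pos 19 'a': at 1 (fail-walked)  emit P3@[19:19]
pos 20 'c': at 15  emit P6@[19:20]
pos 21 'a': at 1 (fail-walked)  emit P3@[21:21]
pos 22 'b': at 2
pos 23 'a': at 10 (fail-walked)  emit P3@[23:23]
pos 24 'b': at 2 (fail-walked)
pos 25 'c': at 3
pos 26 'a': at 4  emit P3@[26:26]
pos 27 'a': at 5  emit P3@[27:27]
pos 28 'a': at 6  emit P0@[23:28],P3@[28:28]
pos 29 'a': at 1 (fail-walked)  emit P3@[29:29]
pos 30 'b': at 2
pos 31 'c': at 3
pos 32 'b': at 9 (fail-walked)  emit P1@[30:32]

Matches: [[1,3],[3,5],[4,5],[6,1],[7,5],[8,3],[9,2],[9,6],[10,4],[13,1],[14,3],[15,2],[15,6],[17,3],[18,2],[18,6],[19,3],[20,6],[21,3],[23,3],[26,3],[27,3],[28,0],[28,3],[29,3],[32,1]]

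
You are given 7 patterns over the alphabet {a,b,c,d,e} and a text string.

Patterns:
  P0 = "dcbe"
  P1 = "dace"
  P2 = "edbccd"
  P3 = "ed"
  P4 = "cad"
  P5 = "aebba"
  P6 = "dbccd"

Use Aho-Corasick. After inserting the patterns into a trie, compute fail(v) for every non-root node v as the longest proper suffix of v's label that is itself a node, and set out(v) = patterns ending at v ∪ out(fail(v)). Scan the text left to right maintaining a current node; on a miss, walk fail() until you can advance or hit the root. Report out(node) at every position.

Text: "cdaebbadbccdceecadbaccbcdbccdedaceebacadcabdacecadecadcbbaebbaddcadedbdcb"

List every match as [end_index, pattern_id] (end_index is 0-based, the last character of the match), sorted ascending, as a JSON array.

Build:
Trie nodes:
  0='ε' goto a→17 c→14 d→1 e→8
  1='d' goto a→5 b→22 c→2
  2='dc' goto b→3
  3='dcb' goto e→4
  4='dcbe' goto ·  ←P0
  5='da' goto c→6
  6='dac' goto e→7
  7='dace' goto ·  ←P1
  8='e' goto d→9
  9='ed' goto b→10  ←P3
  10='edb' goto c→11
  11='edbc' goto c→12
  12='edbcc' goto d→13
  13='edbccd' goto ·  ←P2
  14='c' goto a→15
  15='ca' goto d→16
  16='cad' goto ·  ←P4
  17='a' goto e→18
  18='ae' goto b→19
  19='aeb' goto b→20
  20='aebb' goto a→21
  21='aebba' goto ·  ←P5
  22='db' goto c→23
  23='dbc' goto c→24
  24='dbcc' goto d→25
  25='dbccd' goto ·  ←P6

Failure links (BFS by depth):
  fail(1) 'd': from fail(0)=0 chase 'd': 0 ⇒ 0;  out=∅∪out(0)=∅
  fail(8) 'e': from fail(0)=0 chase 'e': 0 ⇒ 0;  out=∅∪out(0)=∅
  fail(14) 'c': from fail(0)=0 chase 'c': 0 ⇒ 0;  out=∅∪out(0)=∅
  fail(17) 'a': from fail(0)=0 chase 'a': 0 ⇒ 0;  out=∅∪out(0)=∅
  fail(2) 'dc': from fail(1)=0 chase 'c': 0 ⇒ 14;  out=∅∪out(14)=∅
  fail(5) 'da': from fail(1)=0 chase 'a': 0 ⇒ 17;  out=∅∪out(17)=∅
  fail(9) 'ed': from fail(8)=0 chase 'd': 0 ⇒ 1;  out={3}∪out(1)={3}
  fail(15) 'ca': from fail(14)=0 chase 'a': 0 ⇒ 17;  out=∅∪out(17)=∅
  fail(18) 'ae': from fail(17)=0 chase 'e': 0 ⇒ 8;  out=∅∪out(8)=∅
  fail(22) 'db': from fail(1)=0 chase 'b': 0 ⇒ 0;  out=∅∪out(0)=∅
  fail(3) 'dcb': from fail(2)=14 chase 'b': 14→0 ⇒ 0;  out=∅∪out(0)=∅
  fail(6) 'dac': from fail(5)=17 chase 'c': 17→0 ⇒ 14;  out=∅∪out(14)=∅
  fail(10) 'edb': from fail(9)=1 chase 'b': 1 ⇒ 22;  out=∅∪out(22)=∅
  fail(16) 'cad': from fail(15)=17 chase 'd': 17→0 ⇒ 1;  out={4}∪out(1)={4}
  fail(19) 'aeb': from fail(18)=8 chase 'b': 8→0 ⇒ 0;  out=∅∪out(0)=∅
  fail(23) 'dbc': from fail(22)=0 chase 'c': 0 ⇒ 14;  out=∅∪out(14)=∅
  fail(4) 'dcbe': from fail(3)=0 chase 'e': 0 ⇒ 8;  out={0}∪out(8)={0}
  fail(7) 'dace': from fail(6)=14 chase 'e': 14→0 ⇒ 8;  out={1}∪out(8)={1}
  fail(11) 'edbc': from fail(10)=22 chase 'c': 22 ⇒ 23;  out=∅∪out(23)=∅
  fail(20) 'aebb': from fail(19)=0 chase 'b': 0 ⇒ 0;  out=∅∪out(0)=∅
  fail(24) 'dbcc': from fail(23)=14 chase 'c': 14→0 ⇒ 14;  out=∅∪out(14)=∅
  fail(12) 'edbcc': from fail(11)=23 chase 'c': 23 ⇒ 24;  out=∅∪out(24)=∅
  fail(21) 'aebba': from fail(20)=0 chase 'a': 0 ⇒ 17;  out={5}∪out(17)={5}
  fail(25) 'dbccd': from fail(24)=14 chase 'd': 14→0 ⇒ 1;  out={6}∪out(1)={6}
  fail(13) 'edbccd': from fail(12)=24 chase 'd': 24 ⇒ 25;  out={2}∪out(25)={2,6}

Run:
i=0 'c': node 0→14
i=1 'd': node 14→1 ·f
i=2 'a': node 1→5
i=3 'e': node 5→18 ·f
i=4 'b': node 18→19
i=5 'b': node 19→20
i=6 'a': node 20→21  ** P5@[2:6]
i=7 'd': node 21→1 ·f
i=8 'b': node 1→22
i=9 'c': node 22→23
i=10 'c': node 23→24
i=11 'd': node 24→25  ** P6@[7:11]
i=12 'c': node 25→2 ·f
i=13 'e': node 2→8 ·f
i=14 'e': node 8→8 ·f
i=15 'c': node 8→14 ·f
i=16 'a': node 14→15
i=17 'd': node 15→16  ** P4@[15:17]
i=18 'b': node 16→22 ·f
i=19 'a': node 22→17 ·f
i=20 'c': node 17→14 ·f
i=21 'c': node 14→14 ·f
i=22 'b': node 14→0 ·f
i=23 'c': node 0→14
i=24 'd': node 14→1 ·f
i=25 'b': node 1→22
i=26 'c': node 22→23
i=27 'c': node 23→24
i=28 'd': node 24→25  ** P6@[24:28]
i=29 'e': node 25→8 ·f
i=30 'd': node 8→9  ** P3@[29:30]
i=31 'a': node 9→5 ·f
i=32 'c': node 5→6
i=33 'e': node 6→7  ** P1@[30:33]
i=34 'e': node 7→8 ·f
i=35 'b': node 8→0 ·f
i=36 'a': node 0→17
i=37 'c': node 17→14 ·f
i=38 'a': node 14→15
i=39 'd': node 15→16  ** P4@[37:39]
i=40 'c': node 16→2 ·f
i=41 'a': node 2→15 ·f
i=42 'b': node 15→0 ·f
i=43 'd': node 0→1
i=44 'a': node 1→5
i=45 'c': node 5→6
i=46 'e': node 6→7  ** P1@[43:46]
i=47 'c': node 7→14 ·f
i=48 'a': node 14→15
i=49 'd': node 15→16  ** P4@[47:49]
i=50 'e': node 16→8 ·f
i=51 'c': node 8→14 ·f
i=52 'a': node 14→15
i=53 'd': node 15→16  ** P4@[51:53]
i=54 'c': node 16→2 ·f
i=55 'b': node 2→3
i=56 'b': node 3→0 ·f
i=57 'a': node 0→17
i=58 'e': node 17→18
i=59 'b': node 18→19
i=60 'b': node 19→20
i=61 'a': node 20→21  ** P5@[57:61]
i=62 'd': node 21→1 ·f
i=63 'd': node 1→1 ·f
i=64 'c': node 1→2
i=65 'a': node 2→15 ·f
i=66 'd': node 15→16  ** P4@[64:66]
i=67 'e': node 16→8 ·f
i=68 'd': node 8→9  ** P3@[67:68]
i=69 'b': node 9→10
i=70 'd': node 10→1 ·f
i=71 'c': node 1→2
i=72 'b': node 2→3

Result: [[6,5],[11,6],[17,4],[28,6],[30,3],[33,1],[39,4],[46,1],[49,4],[53,4],[61,5],[66,4],[68,3]]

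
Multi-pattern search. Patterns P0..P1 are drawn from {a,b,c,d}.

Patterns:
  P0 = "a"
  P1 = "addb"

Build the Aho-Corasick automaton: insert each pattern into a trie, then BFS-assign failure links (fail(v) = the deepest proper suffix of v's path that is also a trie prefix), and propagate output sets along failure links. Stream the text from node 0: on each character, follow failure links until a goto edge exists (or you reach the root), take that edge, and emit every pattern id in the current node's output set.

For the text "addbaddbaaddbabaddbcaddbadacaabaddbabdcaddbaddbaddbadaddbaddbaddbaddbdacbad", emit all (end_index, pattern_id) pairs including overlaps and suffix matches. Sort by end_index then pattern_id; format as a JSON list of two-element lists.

Build:
Trie (insert patterns):
  0='ε' goto a→1
  1='a' goto d→2  [P0 ends]
  2='ad' goto d→3
  3='add' goto b→4
  4='addb' goto ·  [P1 ends]

BFS fail/out derivation:
  n1('a'): parent n0 fail=0; on 'a' 0 → fail=0;  out {0}∪∅={0}
  n2('ad'): parent n1 fail=0; on 'd' 0 → fail=0;  out ∅∪∅=∅
  n3('add'): parent n2 fail=0; on 'd' 0 → fail=0;  out ∅∪∅=∅
  n4('addb'): parent n3 fail=0; on 'b' 0 → fail=0;  out {1}∪∅={1}

Scan:
i=0 'a': node 0→1  → match P0@[0:0]
i=1 'd': node 1→2
i=2 'd': node 2→3
i=3 'b': node 3→4  → match P1@[0:3]
i=4 'a': node 4→1 (via fail)  → match P0@[4:4]
i=5 'd': node 1→2
i=6 'd': node 2→3
i=7 'b': node 3→4  → match P1@[4:7]
i=8 'a': node 4→1 (via fail)  → match P0@[8:8]
i=9 'a': node 1→1 (via fail)  → match P0@[9:9]
i=10 'd': node 1→2
i=11 'd': node 2→3
i=12 'b': node 3→4  → match P1@[9:12]
i=13 'a': node 4→1 (via fail)  → match P0@[13:13]
i=14 'b': node 1→0 (via fail)
i=15 'a': node 0→1  → match P0@[15:15]
i=16 'd': node 1→2
i=17 'd': node 2→3
i=18 'b': node 3→4  → match P1@[15:18]
i=19 'c': node 4→0 (via fail)
i=20 'a': node 0→1  → match P0@[20:20]
i=21 'd': node 1→2
i=22 'd': node 2→3
i=23 'b': node 3→4  → match P1@[20:23]
i=24 'a': node 4→1 (via fail)  → match P0@[24:24]
i=25 'd': node 1→2
i=26 'a': node 2→1 (via fail)  → match P0@[26:26]
i=27 'c': node 1→0 (via fail)
i=28 'a': node 0→1  → match P0@[28:28]
i=29 'a': node 1→1 (via fail)  → match P0@[29:29]
i=30 'b': node 1→0 (via fail)
i=31 'a': node 0→1  → match P0@[31:31]
i=32 'd': node 1→2
i=33 'd': node 2→3
i=34 'b': node 3→4  → match P1@[31:34]
i=35 'a': node 4→1 (via fail)  → match P0@[35:35]
i=36 'b': node 1→0 (via fail)
i=37 'd': node 0→0
i=38 'c': node 0→0
i=39 'a': node 0→1  → match P0@[39:39]
i=40 'd': node 1→2
i=41 'd': node 2→3
i=42 'b': node 3→4  → match P1@[39:42]
i=43 'a': node 4→1 (via fail)  → match P0@[43:43]
i=44 'd': node 1→2
i=45 'd': node 2→3
i=46 'b': node 3→4  → match P1@[43:46]
i=47 'a': node 4→1 (via fail)  → match P0@[47:47]
i=48 'd': node 1→2
i=49 'd': node 2→3
i=50 'b': node 3→4  → match P1@[47:50]
i=51 'a': node 4→1 (via fail)  → match P0@[51:51]
i=52 'd': node 1→2
i=53 'a': node 2→1 (via fail)  → match P0@[53:53]
i=54 'd': node 1→2
i=55 'd': node 2→3
i=56 'b': node 3→4  → match P1@[53:56]
i=57 'a': node 4→1 (via fail)  → match P0@[57:57]
i=58 'd': node 1→2
i=59 'd': node 2→3
i=60 'b': node 3→4  → match P1@[57:60]
i=61 'a': node 4→1 (via fail)  → match P0@[61:61]
i=62 'd': node 1→2
i=63 'd': node 2→3
i=64 'b': node 3→4  → match P1@[61:64]
i=65 'a': node 4→1 (via fail)  → match P0@[65:65]
i=66 'd': node 1→2
i=67 'd': node 2→3
i=68 'b': node 3→4  → match P1@[65:68]
i=69 'd': node 4→0 (via fail)
i=70 'a': node 0→1  → match P0@[70:70]
i=71 'c': node 1→0 (via fail)
i=72 'b': node 0→0
i=73 'a': node 0→1  → match P0@[73:73]
i=74 'd': node 1→2

Result: [[0,0],[3,1],[4,0],[7,1],[8,0],[9,0],[12,1],[13,0],[15,0],[18,1],[20,0],[23,1],[24,0],[26,0],[28,0],[29,0],[31,0],[34,1],[35,0],[39,0],[42,1],[43,0],[46,1],[47,0],[50,1],[51,0],[53,0],[56,1],[57,0],[60,1],[61,0],[64,1],[65,0],[68,1],[70,0],[73,0]]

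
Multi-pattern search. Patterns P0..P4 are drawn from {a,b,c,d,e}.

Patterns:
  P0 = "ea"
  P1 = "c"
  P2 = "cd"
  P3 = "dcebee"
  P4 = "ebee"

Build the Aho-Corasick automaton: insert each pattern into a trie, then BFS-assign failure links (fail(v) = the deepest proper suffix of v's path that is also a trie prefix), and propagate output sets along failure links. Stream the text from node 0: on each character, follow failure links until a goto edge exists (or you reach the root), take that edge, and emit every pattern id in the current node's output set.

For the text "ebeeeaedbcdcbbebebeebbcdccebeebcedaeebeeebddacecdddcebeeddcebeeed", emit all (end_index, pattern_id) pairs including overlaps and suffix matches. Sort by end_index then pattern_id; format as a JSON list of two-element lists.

Construct AC machine:
Trie nodes:
  n0 'ε': c→3 d→5 e→1
  n1 'e': a→2 b→11
  n2 'ea': ·  ←P0
  n3 'c': d→4  ←P1
  n4 'cd': ·  ←P2
  n5 'd': c→6
  n6 'dc': e→7
  n7 'dce': b→8
  n8 'dceb': e→9
  n9 'dcebe': e→10
  n10 'dcebee': ·  ←P3
  n11 'eb': e→12
  n12 'ebe': e→13
  n13 'ebee': ·  ←P4

Failure links (BFS by depth):
  n1('e'): parent n0 fail=0; on 'e' 0 → fail=0;  out ∅∪∅=∅
  n3('c'): parent n0 fail=0; on 'c' 0 → fail=0;  out {1}∪∅={1}
  n5('d'): parent n0 fail=0; on 'd' 0 → fail=0;  out ∅∪∅=∅
  n2('ea'): parent n1 fail=0; on 'a' 0 → fail=0;  out {0}∪∅={0}
  n4('cd'): parent n3 fail=0; on 'd' 0 → fail=5;  out {2}∪∅={2}
  n6('dc'): parent n5 fail=0; on 'c' 0 → fail=3;  out ∅∪{1}={1}
  n11('eb'): parent n1 fail=0; on 'b' 0 → fail=0;  out ∅∪∅=∅
  n7('dce'): parent n6 fail=3; on 'e' 3→0 → fail=1;  out ∅∪∅=∅
  n12('ebe'): parent n11 fail=0; on 'e' 0 → fail=1;  out ∅∪∅=∅
  n8('dceb'): parent n7 fail=1; on 'b' 1 → fail=11;  out ∅∪∅=∅
  n13('ebee'): parent n12 fail=1; on 'e' 1→0 → fail=1;  out {4}∪∅={4}
  n9('dcebe'): parent n8 fail=11; on 'e' 11 → fail=12;  out ∅∪∅=∅
  n10('dcebee'): parent n9 fail=12; on 'e' 12 → fail=13;  out {3}∪{4}={3,4}

Scan:
[0] read 'e'  n0⇒n1
[1] read 'b'  n1⇒n11
[2] read 'e'  n11⇒n12
[3] read 'e'  n12⇒n13  emit P4@[0:3]
[4] read 'e'  n13⇒n1 (fail-walked)
[5] read 'a'  n1⇒n2  emit P0@[4:5]
[6] read 'e'  n2⇒n1 (fail-walked)
[7] read 'd'  n1⇒n5 (fail-walked)
[8] read 'b'  n5⇒n0 (fail-walked)
[9] read 'c'  n0⇒n3  emit P1@[9:9]
[10] read 'd'  n3⇒n4  emit P2@[9:10]
[11] read 'c'  n4⇒n6 (fail-walked)  emit P1@[11:11]
[12] read 'b'  n6⇒n0 (fail-walked)
[13] read 'b'  n0⇒n0
[14] read 'e'  n0⇒n1
[15] read 'b'  n1⇒n11
[16] read 'e'  n11⇒n12
[17] read 'b'  n12⇒n11 (fail-walked)
[18] read 'e'  n11⇒n12
[19] read 'e'  n12⇒n13  emit P4@[16:19]
[20] read 'b'  n13⇒n11 (fail-walked)
[21] read 'b'  n11⇒n0 (fail-walked)
[22] read 'c'  n0⇒n3  emit P1@[22:22]
[23] read 'd'  n3⇒n4  emit P2@[22:23]
[24] read 'c'  n4⇒n6 (fail-walked)  emit P1@[24:24]
[25] read 'c'  n6⇒n3 (fail-walked)  emit P1@[25:25]
[26] read 'e'  n3⇒n1 (fail-walked)
[27] read 'b'  n1⇒n11
[28] read 'e'  n11⇒n12
[29] read 'e'  n12⇒n13  emit P4@[26:29]
[30] read 'b'  n13⇒n11 (fail-walked)
[31] read 'c'  n11⇒n3 (fail-walked)  emit P1@[31:31]
[32] read 'e'  n3⇒n1 (fail-walked)
[33] read 'd'  n1⇒n5 (fail-walked)
[34] read 'a'  n5⇒n0 (fail-walked)
[35] read 'e'  n0⇒n1
[36] read 'e'  n1⇒n1 (fail-walked)
[37] read 'b'  n1⇒n11
[38] read 'e'  n11⇒n12
[39] read 'e'  n12⇒n13  emit P4@[36:39]
[40] read 'e'  n13⇒n1 (fail-walked)
[41] read 'b'  n1⇒n11
[42] read 'd'  n11⇒n5 (fail-walked)
[43] read 'd'  n5⇒n5 (fail-walked)
[44] read 'a'  n5⇒n0 (fail-walked)
[45] read 'c'  n0⇒n3  emit P1@[45:45]
[46] read 'e'  n3⇒n1 (fail-walked)
[47] read 'c'  n1⇒n3 (fail-walked)  emit P1@[47:47]
[48] read 'd'  n3⇒n4  emit P2@[47:48]
[49] read 'd'  n4⇒n5 (fail-walked)
[50] read 'd'  n5⇒n5 (fail-walked)
[51] read 'c'  n5⇒n6  emit P1@[51:51]
[52] read 'e'  n6⇒n7
[53] read 'b'  n7⇒n8
[54] read 'e'  n8⇒n9
[55] read 'e'  n9⇒n10  emit P3@[50:55],P4@[52:55]
[56] read 'd'  n10⇒n5 (fail-walked)
[57] read 'd'  n5⇒n5 (fail-walked)
[58] read 'c'  n5⇒n6  emit P1@[58:58]
[59] read 'e'  n6⇒n7
[60] read 'b'  n7⇒n8
[61] read 'e'  n8⇒n9
[62] read 'e'  n9⇒n10  emit P3@[57:62],P4@[59:62]
[63] read 'e'  n10⇒n1 (fail-walked)
[64] read 'd'  n1⇒n5 (fail-walked)

Matches: [[3,4],[5,0],[9,1],[10,2],[11,1],[19,4],[22,1],[23,2],[24,1],[25,1],[29,4],[31,1],[39,4],[45,1],[47,1],[48,2],[51,1],[55,3],[55,4],[58,1],[62,3],[62,4]]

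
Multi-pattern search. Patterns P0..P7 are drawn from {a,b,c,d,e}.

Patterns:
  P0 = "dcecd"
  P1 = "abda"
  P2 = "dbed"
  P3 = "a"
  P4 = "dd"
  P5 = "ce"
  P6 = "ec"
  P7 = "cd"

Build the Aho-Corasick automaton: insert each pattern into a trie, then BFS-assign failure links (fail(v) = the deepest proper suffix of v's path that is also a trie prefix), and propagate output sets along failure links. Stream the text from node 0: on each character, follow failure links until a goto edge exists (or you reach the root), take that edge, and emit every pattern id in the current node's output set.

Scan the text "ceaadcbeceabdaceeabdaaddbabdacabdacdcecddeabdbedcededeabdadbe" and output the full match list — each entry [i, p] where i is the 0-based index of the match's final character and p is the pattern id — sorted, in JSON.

Construct AC machine:
Trie (insert patterns):
  0='ε' goto a→6 c→14 d→1 e→16
  1='d' goto b→10 c→2 d→13
  2='dc' goto e→3
  3='dce' goto c→4
  4='dcec' goto d→5
  5='dcecd' goto ·  [P0 ends]
  6='a' goto b→7  [P3 ends]
  7='ab' goto d→8
  8='abd' goto a→9
  9='abda' goto ·  [P1 ends]
  10='db' goto e→11
  11='dbe' goto d→12
  12='dbed' goto ·  [P2 ends]
  13='dd' goto ·  [P4 ends]
  14='c' goto d→18 e→15
  15='ce' goto ·  [P5 ends]
  16='e' goto c→17
  17='ec' goto ·  [P6 ends]
  18='cd' goto ·  [P7 ends]

BFS fail/out derivation:
  n1('d'): parent n0 fail=0; on 'd' 0 → fail=0;  out ∅∪∅=∅
  n6('a'): parent n0 fail=0; on 'a' 0 → fail=0;  out {3}∪∅={3}
  n14('c'): parent n0 fail=0; on 'c' 0 → fail=0;  out ∅∪∅=∅
  n16('e'): parent n0 fail=0; on 'e' 0 → fail=0;  out ∅∪∅=∅
  n2('dc'): parent n1 fail=0; on 'c' 0 → fail=14;  out ∅∪∅=∅
  n7('ab'): parent n6 fail=0; on 'b' 0 → fail=0;  out ∅∪∅=∅
  n10('db'): parent n1 fail=0; on 'b' 0 → fail=0;  out ∅∪∅=∅
  n13('dd'): parent n1 fail=0; on 'd' 0 → fail=1;  out {4}∪∅={4}
  n15('ce'): parent n14 fail=0; on 'e' 0 → fail=16;  out {5}∪∅={5}
  n17('ec'): parent n16 fail=0; on 'c' 0 → fail=14;  out {6}∪∅={6}
  n18('cd'): parent n14 fail=0; on 'd' 0 → fail=1;  out {7}∪∅={7}
  n3('dce'): parent n2 fail=14; on 'e' 14 → fail=15;  out ∅∪{5}={5}
  n8('abd'): parent n7 fail=0; on 'd' 0 → fail=1;  out ∅∪∅=∅
  n11('dbe'): parent n10 fail=0; on 'e' 0 → fail=16;  out ∅∪∅=∅
  n4('dcec'): parent n3 fail=15; on 'c' 15→16 → fail=17;  out ∅∪{6}={6}
  n9('abda'): parent n8 fail=1; on 'a' 1→0 → fail=6;  out {1}∪{3}={1,3}
  n12('dbed'): parent n11 fail=16; on 'd' 16→0 → fail=1;  out {2}∪∅={2}
  n5('dcecd'): parent n4 fail=17; on 'd' 17→14 → fail=18;  out {0}∪{7}={0,7}

Text stream:
[0] read 'c'  n0⇒n14
[1] read 'e'  n14⇒n15  emit P5@[0:1]
[2] read 'a'  n15⇒n6 (via fail)  emit P3@[2:2]
[3] read 'a'  n6⇒n6 (via fail)  emit P3@[3:3]
[4] read 'd'  n6⇒n1 (via fail)
[5] read 'c'  n1⇒n2
[6] read 'b'  n2⇒n0 (via fail)
[7] read 'e'  n0⇒n16
[8] read 'c'  n16⇒n17  emit P6@[7:8]
[9] read 'e'  n17⇒n15 (via fail)  emit P5@[8:9]
[10] read 'a'  n15⇒n6 (via fail)  emit P3@[10:10]
[11] read 'b'  n6⇒n7
[12] read 'd'  n7⇒n8
[13] read 'a'  n8⇒n9  emit P1@[10:13],P3@[13:13]
[14] read 'c'  n9⇒n14 (via fail)
[15] read 'e'  n14⇒n15  emit P5@[14:15]
[16] read 'e'  n15⇒n16 (via fail)
[17] read 'a'  n16⇒n6 (via fail)  emit P3@[17:17]
[18] read 'b'  n6⇒n7
[19] read 'd'  n7⇒n8
[20] read 'a'  n8⇒n9  emit P1@[17:20],P3@[20:20]
[21] read 'a'  n9⇒n6 (via fail)  emit P3@[21:21]
[22] read 'd'  n6⇒n1 (via fail)
[23] read 'd'  n1⇒n13  emit P4@[22:23]
[24] read 'b'  n13⇒n10 (via fail)
[25] read 'a'  n10⇒n6 (via fail)  emit P3@[25:25]
[26] read 'b'  n6⇒n7
[27] read 'd'  n7⇒n8
[28] read 'a'  n8⇒n9  emit P1@[25:28],P3@[28:28]
[29] read 'c'  n9⇒n14 (via fail)
[30] read 'a'  n14⇒n6 (via fail)  emit P3@[30:30]
[31] read 'b'  n6⇒n7
[32] read 'd'  n7⇒n8
[33] read 'a'  n8⇒n9  emit P1@[30:33],P3@[33:33]
[34] read 'c'  n9⇒n14 (via fail)
[35] read 'd'  n14⇒n18  emit P7@[34:35]
[36] read 'c'  n18⇒n2 (via fail)
[37] read 'e'  n2⇒n3  emit P5@[36:37]
[38] read 'c'  n3⇒n4  emit P6@[37:38]
[39] read 'd'  n4⇒n5  emit P0@[35:39],P7@[38:39]
[40] read 'd'  n5⇒n13 (via fail)  emit P4@[39:40]
[41] read 'e'  n13⇒n16 (via fail)
[42] read 'a'  n16⇒n6 (via fail)  emit P3@[42:42]
[43] read 'b'  n6⇒n7
[44] read 'd'  n7⇒n8
[45] read 'b'  n8⇒n10 (via fail)
[46] read 'e'  n10⇒n11
[47] read 'd'  n11⇒n12  emit P2@[44:47]
[48] read 'c'  n12⇒n2 (via fail)
[49] read 'e'  n2⇒n3  emit P5@[48:49]
[50] read 'd'  n3⇒n1 (via fail)
[51] read 'e'  n1⇒n16 (via fail)
[52] read 'd'  n16⇒n1 (via fail)
[53] read 'e'  n1⇒n16 (via fail)
[54] read 'a'  n16⇒n6 (via fail)  emit P3@[54:54]
[55] read 'b'  n6⇒n7
[56] read 'd'  n7⇒n8
[57] read 'a'  n8⇒n9  emit P1@[54:57],P3@[57:57]
[58] read 'd'  n9⇒n1 (via fail)
[59] read 'b'  n1⇒n10
[60] read 'e'  n10⇒n11

Matches: [[1,5],[2,3],[3,3],[8,6],[9,5],[10,3],[13,1],[13,3],[15,5],[17,3],[20,1],[20,3],[21,3],[23,4],[25,3],[28,1],[28,3],[30,3],[33,1],[33,3],[35,7],[37,5],[38,6],[39,0],[39,7],[40,4],[42,3],[47,2],[49,5],[54,3],[57,1],[57,3]]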